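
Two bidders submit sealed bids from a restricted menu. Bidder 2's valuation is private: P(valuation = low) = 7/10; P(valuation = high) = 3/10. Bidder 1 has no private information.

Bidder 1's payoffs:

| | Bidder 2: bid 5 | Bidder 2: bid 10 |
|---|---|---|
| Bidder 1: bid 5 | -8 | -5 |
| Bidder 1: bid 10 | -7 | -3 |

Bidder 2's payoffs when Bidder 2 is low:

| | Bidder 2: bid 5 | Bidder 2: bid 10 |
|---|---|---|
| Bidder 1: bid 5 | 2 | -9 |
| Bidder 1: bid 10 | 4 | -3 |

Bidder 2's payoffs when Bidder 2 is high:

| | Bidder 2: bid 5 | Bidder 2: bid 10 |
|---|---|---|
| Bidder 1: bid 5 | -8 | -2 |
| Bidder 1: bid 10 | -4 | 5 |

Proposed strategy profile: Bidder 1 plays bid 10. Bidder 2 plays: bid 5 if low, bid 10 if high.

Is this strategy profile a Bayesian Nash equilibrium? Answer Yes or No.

Bidder 1 plays bid 10: E[bid 10] = 7/10·(-7) + 3/10·(-3) = -29/5; E[bid 5] = -71/10. Best-responding. ✓
Bidder 2 (valuation low), facing bid 10: bid 5 gives 4, bid 10 gives -3. Proposed bid 5 is best. ✓
Bidder 2 (valuation high), facing bid 10: bid 5 gives -4, bid 10 gives 5. Proposed bid 10 is best. ✓

Yes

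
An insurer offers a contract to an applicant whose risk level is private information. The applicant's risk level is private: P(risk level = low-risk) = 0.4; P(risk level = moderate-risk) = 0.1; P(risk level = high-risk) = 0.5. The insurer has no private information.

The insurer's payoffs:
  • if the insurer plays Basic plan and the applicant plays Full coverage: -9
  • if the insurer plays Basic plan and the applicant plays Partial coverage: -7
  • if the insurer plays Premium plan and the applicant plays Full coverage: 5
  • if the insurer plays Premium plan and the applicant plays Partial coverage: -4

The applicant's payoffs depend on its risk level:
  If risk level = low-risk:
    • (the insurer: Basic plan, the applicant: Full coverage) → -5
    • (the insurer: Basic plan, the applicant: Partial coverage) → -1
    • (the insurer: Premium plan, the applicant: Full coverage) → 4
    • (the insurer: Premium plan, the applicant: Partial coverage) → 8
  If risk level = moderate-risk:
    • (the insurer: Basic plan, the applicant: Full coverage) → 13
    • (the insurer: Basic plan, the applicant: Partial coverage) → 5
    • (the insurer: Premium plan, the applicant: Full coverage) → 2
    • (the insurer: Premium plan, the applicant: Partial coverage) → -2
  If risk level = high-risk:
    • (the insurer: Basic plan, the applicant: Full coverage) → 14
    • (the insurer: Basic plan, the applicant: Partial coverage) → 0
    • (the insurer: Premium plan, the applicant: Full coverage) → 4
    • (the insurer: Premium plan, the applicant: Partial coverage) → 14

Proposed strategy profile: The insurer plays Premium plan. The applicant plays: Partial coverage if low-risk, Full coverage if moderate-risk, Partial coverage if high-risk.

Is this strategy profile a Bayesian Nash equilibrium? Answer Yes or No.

Yes

The insurer plays Premium plan: E[Premium plan] = 0.4·(-4) + 0.1·(5) + 0.5·(-4) = -3.1; E[Basic plan] = -7.2. Best-responding. ✓
The applicant (risk level low-risk), facing Premium plan: Full coverage gives 4, Partial coverage gives 8. Proposed Partial coverage is best. ✓
The applicant (risk level moderate-risk), facing Premium plan: Full coverage gives 2, Partial coverage gives -2. Proposed Full coverage is best. ✓
The applicant (risk level high-risk), facing Premium plan: Full coverage gives 4, Partial coverage gives 14. Proposed Partial coverage is best. ✓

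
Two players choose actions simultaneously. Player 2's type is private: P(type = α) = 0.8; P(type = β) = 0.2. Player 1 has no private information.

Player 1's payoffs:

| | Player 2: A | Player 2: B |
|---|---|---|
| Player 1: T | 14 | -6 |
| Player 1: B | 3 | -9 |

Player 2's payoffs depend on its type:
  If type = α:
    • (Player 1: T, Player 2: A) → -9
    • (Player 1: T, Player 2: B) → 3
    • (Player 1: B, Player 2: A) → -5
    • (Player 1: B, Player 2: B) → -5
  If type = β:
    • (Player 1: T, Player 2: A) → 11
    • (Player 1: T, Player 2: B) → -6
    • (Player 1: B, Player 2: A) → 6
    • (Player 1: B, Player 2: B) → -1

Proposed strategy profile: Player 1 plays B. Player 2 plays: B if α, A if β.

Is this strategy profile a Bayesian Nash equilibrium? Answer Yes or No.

A profile is a BNE iff every type of every player is best-responding given beliefs about the other side.
Player 1 plays B: E[B] = 0.8·(-9) + 0.2·(3) = -6.6; E[T] = -2. Not best-responding. ✗
Player 2 (type α), facing B: A gives -5, B gives -5. Proposed B is best. ✓
Player 2 (type β), facing B: A gives 6, B gives -1. Proposed A is best. ✓

No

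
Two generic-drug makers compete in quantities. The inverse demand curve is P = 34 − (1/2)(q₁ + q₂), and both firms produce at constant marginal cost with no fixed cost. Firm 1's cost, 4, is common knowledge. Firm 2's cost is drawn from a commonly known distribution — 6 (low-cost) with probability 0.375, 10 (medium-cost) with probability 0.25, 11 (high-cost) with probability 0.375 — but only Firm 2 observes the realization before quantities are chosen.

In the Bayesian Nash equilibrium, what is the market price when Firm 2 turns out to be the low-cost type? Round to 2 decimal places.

14.19

Firm 2 with cost c maximizes (34 − (1/2)(q₁+q₂) − c)·q₂, giving q₂(c) = (34 − c − (1/2)q₁).
E[c₂] = 0.375·6 + 0.25·10 + 0.375·11 = 8.875
Firm 1's FOC against E[q₂] yields q₁ = (34 − 2·4 + E[c₂])/(3/2) = (34 − 8 + 8.875)/(3/2) = 23.25.
q₂(low-cost) = 16.375, so P = 34 − (1/2)·(23.25 + 16.375) = 14.1875.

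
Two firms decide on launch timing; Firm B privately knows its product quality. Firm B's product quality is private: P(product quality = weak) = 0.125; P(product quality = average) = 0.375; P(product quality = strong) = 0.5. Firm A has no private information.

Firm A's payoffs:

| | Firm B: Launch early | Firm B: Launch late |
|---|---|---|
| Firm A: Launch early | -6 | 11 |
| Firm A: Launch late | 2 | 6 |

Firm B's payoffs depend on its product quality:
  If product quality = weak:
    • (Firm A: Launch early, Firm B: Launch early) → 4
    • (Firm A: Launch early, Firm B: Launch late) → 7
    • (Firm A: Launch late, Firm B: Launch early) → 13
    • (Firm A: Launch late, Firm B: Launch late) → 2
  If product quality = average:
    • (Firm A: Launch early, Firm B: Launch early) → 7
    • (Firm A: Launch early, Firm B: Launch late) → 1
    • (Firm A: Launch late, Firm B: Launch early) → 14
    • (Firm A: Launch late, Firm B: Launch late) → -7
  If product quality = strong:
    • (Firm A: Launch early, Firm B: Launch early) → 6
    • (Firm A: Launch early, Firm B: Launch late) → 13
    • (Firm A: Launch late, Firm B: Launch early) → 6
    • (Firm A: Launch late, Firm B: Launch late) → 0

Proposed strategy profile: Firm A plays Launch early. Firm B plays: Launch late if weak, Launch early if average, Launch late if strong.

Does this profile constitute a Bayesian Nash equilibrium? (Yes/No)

Yes

Firm A plays Launch early: E[Launch early] = 0.125·(11) + 0.375·(-6) + 0.5·(11) = 4.625; E[Launch late] = 4.5. Best-responding. ✓
Firm B (product quality weak), facing Launch early: Launch early gives 4, Launch late gives 7. Proposed Launch late is best. ✓
Firm B (product quality average), facing Launch early: Launch early gives 7, Launch late gives 1. Proposed Launch early is best. ✓
Firm B (product quality strong), facing Launch early: Launch early gives 6, Launch late gives 13. Proposed Launch late is best. ✓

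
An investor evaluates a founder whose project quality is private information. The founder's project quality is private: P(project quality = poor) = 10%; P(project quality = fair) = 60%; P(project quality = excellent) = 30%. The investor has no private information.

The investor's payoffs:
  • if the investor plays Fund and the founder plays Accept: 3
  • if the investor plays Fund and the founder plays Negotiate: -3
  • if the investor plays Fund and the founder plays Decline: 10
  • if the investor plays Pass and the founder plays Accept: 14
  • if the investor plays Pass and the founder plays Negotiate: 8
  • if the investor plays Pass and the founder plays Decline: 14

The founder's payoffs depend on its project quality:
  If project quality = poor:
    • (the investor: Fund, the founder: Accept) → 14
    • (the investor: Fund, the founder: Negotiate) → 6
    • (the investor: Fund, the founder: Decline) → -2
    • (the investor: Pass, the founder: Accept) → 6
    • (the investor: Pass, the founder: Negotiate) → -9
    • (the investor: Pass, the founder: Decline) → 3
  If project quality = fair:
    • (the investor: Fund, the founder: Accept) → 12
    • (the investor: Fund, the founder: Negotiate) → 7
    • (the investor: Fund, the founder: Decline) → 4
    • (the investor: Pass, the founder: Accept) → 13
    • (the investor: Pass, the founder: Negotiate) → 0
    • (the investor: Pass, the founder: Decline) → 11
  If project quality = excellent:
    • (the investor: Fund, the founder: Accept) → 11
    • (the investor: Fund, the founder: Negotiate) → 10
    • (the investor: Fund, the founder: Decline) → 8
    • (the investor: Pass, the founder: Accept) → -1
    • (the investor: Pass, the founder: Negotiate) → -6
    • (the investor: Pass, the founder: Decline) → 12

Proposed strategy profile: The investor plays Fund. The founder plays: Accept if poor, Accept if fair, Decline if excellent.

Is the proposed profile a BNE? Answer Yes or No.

A profile is a BNE iff every type of every player is best-responding given beliefs about the other side.
The investor plays Fund: E[Fund] = 0.1·(3) + 0.6·(3) + 0.3·(10) = 5.1; E[Pass] = 14. Not best-responding. ✗
The founder (project quality poor), facing Fund: Accept gives 14, Negotiate gives 6, Decline gives -2. Proposed Accept is best. ✓
The founder (project quality fair), facing Fund: Accept gives 12, Negotiate gives 7, Decline gives 4. Proposed Accept is best. ✓
The founder (project quality excellent), facing Fund: Accept gives 11, Negotiate gives 10, Decline gives 8. Proposed Decline is not best — profitable deviation exists. ✗

No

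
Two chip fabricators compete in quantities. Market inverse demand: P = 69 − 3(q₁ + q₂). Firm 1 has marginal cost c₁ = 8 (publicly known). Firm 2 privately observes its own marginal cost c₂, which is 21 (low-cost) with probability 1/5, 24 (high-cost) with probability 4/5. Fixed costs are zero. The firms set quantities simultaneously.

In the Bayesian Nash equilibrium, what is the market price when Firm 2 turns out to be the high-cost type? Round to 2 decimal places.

Firm 2 with cost c maximizes (69 − 3(q₁+q₂) − c)·q₂, giving q₂(c) = (69 − c − 3q₁)/6.
E[c₂] = 1/5·21 + 4/5·24 = 23.4
Firm 1's FOC against E[q₂] yields q₁ = (69 − 2·8 + E[c₂])/9 = (69 − 16 + 23.4)/9 = 8.48889.
q₂(high-cost) = 3.25556, so P = 69 − 3·(8.48889 + 3.25556) = 33.7667.

33.77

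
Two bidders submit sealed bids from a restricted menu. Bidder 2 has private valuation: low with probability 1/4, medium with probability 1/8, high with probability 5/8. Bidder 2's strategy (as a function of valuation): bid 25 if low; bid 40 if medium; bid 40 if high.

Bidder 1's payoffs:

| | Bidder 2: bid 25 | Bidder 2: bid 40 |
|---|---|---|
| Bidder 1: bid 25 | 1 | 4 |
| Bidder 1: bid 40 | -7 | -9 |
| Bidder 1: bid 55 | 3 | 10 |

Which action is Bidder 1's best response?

bid 55

E[bid 25] = 1/4·(1) + 1/8·(4) + 5/8·(4) = 13/4
E[bid 40] = 1/4·(-7) + 1/8·(-9) + 5/8·(-9) = -17/2
E[bid 55] = 1/4·(3) + 1/8·(10) + 5/8·(10) = 33/4
Best response: bid 55 (33/4 is the largest).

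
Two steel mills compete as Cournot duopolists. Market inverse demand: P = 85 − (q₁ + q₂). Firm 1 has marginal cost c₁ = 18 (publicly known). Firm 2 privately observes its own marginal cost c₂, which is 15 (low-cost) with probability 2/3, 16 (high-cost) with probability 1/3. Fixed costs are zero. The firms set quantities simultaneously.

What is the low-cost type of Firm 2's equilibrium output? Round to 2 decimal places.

24.28

Type-c best response for Firm 2: q₂(c) = (85 − c)/2 − q₁/2.
Firm 1 maximizes expected profit; its first-order condition is 85 − 2q₁ − E[q₂] − 18 = 0.
Substituting E[q₂] and solving: E[c₂] = 15.3333, so q₁ = (85 − 2·18 + 15.3333)/3 = 21.4444.
q₂(low-cost) = (85 − 15 − 21.4444)/2 = 24.2778.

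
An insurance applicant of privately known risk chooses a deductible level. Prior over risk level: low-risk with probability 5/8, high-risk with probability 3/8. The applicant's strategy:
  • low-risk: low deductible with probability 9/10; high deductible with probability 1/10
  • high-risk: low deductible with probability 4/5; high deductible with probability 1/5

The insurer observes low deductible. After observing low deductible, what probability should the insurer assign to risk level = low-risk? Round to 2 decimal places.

0.65

P(low deductible) = (5/8)·(9/10) + (3/8)·(4/5) = 69/80
P(low-risk | low deductible) = ((5/8)·(9/10)) / (69/80) = (9/16) / (69/80) = 15/23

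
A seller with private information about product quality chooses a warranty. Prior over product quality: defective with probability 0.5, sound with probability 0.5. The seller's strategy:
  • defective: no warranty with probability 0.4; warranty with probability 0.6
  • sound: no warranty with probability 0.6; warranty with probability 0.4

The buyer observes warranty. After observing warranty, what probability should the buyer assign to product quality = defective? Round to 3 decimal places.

0.600

Apply Bayes' rule using the sender's strategy as the likelihood.
P(warranty) = 0.5·0.6 + 0.5·0.4 = 0.5
P(defective | warranty) = (0.5·0.6) / 0.5 = 0.3 / 0.5 = 0.6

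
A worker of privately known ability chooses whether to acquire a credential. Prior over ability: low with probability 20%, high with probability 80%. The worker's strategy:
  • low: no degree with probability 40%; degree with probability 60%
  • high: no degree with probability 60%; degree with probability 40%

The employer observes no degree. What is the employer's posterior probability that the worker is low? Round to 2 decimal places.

0.14

Apply Bayes' rule using the sender's strategy as the likelihood.
P(no degree) = 0.2·0.4 + 0.8·0.6 = 0.56
P(low | no degree) = (0.2·0.4) / 0.56 = 0.08 / 0.56 = 0.142857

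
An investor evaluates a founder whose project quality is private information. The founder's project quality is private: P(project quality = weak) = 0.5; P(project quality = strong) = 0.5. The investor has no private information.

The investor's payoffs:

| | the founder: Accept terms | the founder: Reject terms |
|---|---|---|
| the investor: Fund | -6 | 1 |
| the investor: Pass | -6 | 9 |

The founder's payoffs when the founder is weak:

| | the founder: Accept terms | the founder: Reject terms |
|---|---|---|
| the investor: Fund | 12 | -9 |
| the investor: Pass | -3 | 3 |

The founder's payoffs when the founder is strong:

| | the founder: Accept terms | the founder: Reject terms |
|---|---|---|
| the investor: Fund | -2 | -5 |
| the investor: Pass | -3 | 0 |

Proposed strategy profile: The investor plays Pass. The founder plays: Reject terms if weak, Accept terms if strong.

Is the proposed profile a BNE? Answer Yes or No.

No

A profile is a BNE iff every type of every player is best-responding given beliefs about the other side.
The investor plays Pass: E[Pass] = 0.5·(9) + 0.5·(-6) = 1.5; E[Fund] = -2.5. Best-responding. ✓
The founder (project quality weak), facing Pass: Accept terms gives -3, Reject terms gives 3. Proposed Reject terms is best. ✓
The founder (project quality strong), facing Pass: Accept terms gives -3, Reject terms gives 0. Proposed Accept terms is not best — profitable deviation exists. ✗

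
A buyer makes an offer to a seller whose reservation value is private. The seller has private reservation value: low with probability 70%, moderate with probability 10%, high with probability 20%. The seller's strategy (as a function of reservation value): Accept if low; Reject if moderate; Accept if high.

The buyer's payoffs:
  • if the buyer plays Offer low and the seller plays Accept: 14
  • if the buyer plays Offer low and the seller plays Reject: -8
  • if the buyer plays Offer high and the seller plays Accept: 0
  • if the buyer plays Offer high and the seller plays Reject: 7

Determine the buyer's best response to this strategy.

E[Offer low] = 0.7·(14) + 0.1·(-8) + 0.2·(14) = 11.8
E[Offer high] = 0.7·(0) + 0.1·(7) + 0.2·(0) = 0.7
Best response: Offer low (11.8 is the largest).

Offer low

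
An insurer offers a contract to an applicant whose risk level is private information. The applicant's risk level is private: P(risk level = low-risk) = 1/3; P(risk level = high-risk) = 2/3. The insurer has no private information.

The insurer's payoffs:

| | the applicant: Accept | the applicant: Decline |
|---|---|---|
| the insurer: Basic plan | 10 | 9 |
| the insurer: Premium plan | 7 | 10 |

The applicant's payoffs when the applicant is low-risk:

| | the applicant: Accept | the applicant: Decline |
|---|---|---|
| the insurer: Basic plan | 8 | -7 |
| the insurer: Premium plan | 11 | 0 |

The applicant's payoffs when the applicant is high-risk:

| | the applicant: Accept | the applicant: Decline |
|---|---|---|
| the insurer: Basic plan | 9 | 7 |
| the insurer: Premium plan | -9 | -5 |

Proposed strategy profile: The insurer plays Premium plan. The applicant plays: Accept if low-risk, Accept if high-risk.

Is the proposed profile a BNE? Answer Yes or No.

A profile is a BNE iff every type of every player is best-responding given beliefs about the other side.
The insurer plays Premium plan: E[Premium plan] = 1/3·(7) + 2/3·(7) = 7; E[Basic plan] = 10. Not best-responding. ✗
The applicant (risk level low-risk), facing Premium plan: Accept gives 11, Decline gives 0. Proposed Accept is best. ✓
The applicant (risk level high-risk), facing Premium plan: Accept gives -9, Decline gives -5. Proposed Accept is not best — profitable deviation exists. ✗

No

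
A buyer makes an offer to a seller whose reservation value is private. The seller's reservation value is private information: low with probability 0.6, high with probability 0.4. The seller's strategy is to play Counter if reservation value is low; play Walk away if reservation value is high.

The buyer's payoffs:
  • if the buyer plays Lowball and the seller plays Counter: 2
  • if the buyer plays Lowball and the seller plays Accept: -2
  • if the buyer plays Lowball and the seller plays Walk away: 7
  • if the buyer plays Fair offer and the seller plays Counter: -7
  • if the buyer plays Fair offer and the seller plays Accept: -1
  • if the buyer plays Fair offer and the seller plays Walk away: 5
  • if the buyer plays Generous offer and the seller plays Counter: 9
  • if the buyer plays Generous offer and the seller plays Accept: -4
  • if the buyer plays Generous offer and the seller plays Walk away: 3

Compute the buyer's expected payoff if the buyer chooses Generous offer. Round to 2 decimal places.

6.60

Take the expectation over the seller's reservation value, weighting each type's action by its prior probability.
E[Generous offer] = 0.6·9 + 0.4·3 = 5.4 + 1.2 = 6.6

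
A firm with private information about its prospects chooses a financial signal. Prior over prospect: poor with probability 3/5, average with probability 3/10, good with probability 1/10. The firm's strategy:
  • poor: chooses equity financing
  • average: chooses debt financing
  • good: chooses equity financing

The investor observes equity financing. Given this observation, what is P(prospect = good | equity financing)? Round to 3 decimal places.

0.143

P(equity financing) = (3/5)·1 + (3/10)·0 + (1/10)·1 = 7/10
P(good | equity financing) = ((1/10)·1) / (7/10) = (1/10) / (7/10) = 1/7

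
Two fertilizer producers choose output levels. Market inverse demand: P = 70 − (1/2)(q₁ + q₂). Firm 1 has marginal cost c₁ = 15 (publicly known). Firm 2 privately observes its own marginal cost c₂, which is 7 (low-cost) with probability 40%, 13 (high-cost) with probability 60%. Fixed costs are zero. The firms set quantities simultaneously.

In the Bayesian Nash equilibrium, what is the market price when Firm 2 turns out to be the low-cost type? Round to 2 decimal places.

Firm 2 with cost c maximizes (70 − (1/2)(q₁+q₂) − c)·q₂, giving q₂(c) = (70 − c − (1/2)q₁).
E[c₂] = 0.4·7 + 0.6·13 = 10.6
Firm 1's FOC against E[q₂] yields q₁ = (70 − 2·15 + E[c₂])/(3/2) = (70 − 30 + 10.6)/(3/2) = 33.7333.
q₂(low-cost) = 46.1333, so P = 70 − (1/2)·(33.7333 + 46.1333) = 30.0667.

30.07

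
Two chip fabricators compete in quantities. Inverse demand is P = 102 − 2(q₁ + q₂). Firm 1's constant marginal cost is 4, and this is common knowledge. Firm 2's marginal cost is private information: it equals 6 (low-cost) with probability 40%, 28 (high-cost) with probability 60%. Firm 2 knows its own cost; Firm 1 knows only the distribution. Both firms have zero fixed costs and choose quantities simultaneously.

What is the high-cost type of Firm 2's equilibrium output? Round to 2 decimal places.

Firm 2 with cost c maximizes (102 − 2(q₁+q₂) − c)·q₂, giving q₂(c) = (102 − c − 2q₁)/4.
E[c₂] = 0.4·6 + 0.6·28 = 19.2
Firm 1's FOC against E[q₂] yields q₁ = (102 − 2·4 + E[c₂])/6 = (102 − 8 + 19.2)/6 = 18.8667.
q₂(high-cost) = (102 − 28 − 2·18.8667)/4 = 9.06667.

9.07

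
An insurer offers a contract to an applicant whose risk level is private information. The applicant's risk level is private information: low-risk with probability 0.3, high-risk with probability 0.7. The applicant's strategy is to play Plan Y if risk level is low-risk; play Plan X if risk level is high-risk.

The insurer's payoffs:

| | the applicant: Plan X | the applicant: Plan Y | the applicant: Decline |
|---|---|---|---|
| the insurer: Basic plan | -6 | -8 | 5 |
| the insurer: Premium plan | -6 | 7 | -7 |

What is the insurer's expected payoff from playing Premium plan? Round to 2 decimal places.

-2.10

Take the expectation over the applicant's risk level, weighting each type's action by its prior probability.
E[Premium plan] = 0.3·7 + 0.7·(-6) = 2.1 + (-4.2) = -2.1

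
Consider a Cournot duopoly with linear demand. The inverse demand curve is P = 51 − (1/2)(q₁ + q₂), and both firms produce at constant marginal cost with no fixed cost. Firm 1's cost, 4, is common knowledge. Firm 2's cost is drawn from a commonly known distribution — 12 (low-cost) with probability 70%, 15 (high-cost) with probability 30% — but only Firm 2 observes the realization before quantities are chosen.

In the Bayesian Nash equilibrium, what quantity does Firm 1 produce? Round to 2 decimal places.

37.27

Firm 2 with cost c maximizes (51 − (1/2)(q₁+q₂) − c)·q₂, giving q₂(c) = (51 − c − (1/2)q₁).
E[c₂] = 0.7·12 + 0.3·15 = 12.9
Firm 1's FOC against E[q₂] yields q₁ = (51 − 2·4 + E[c₂])/(3/2) = (51 − 8 + 12.9)/(3/2) = 37.2667.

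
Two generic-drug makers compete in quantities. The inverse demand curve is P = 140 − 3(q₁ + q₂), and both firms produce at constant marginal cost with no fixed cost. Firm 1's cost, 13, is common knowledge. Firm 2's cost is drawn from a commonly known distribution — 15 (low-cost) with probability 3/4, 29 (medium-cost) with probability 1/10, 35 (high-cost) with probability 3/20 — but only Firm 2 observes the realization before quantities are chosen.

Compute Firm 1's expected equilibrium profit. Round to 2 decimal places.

Type-c best response for Firm 2: q₂(c) = (140 − c)/6 − q₁/2.
Firm 1 maximizes expected profit; its first-order condition is 140 − 6q₁ − 3E[q₂] − 13 = 0.
Substituting E[q₂] and solving: E[c₂] = 19.4, so q₁ = (140 − 2·13 + 19.4)/9 = 14.8222.
E[P] = 140 − 3·(q₁ + E[q₂]) = 57.4667; Firm 1's expected profit = (E[P] − 13)·q₁ = (57.4667 − 13)·14.8222 = 659.095.

659.09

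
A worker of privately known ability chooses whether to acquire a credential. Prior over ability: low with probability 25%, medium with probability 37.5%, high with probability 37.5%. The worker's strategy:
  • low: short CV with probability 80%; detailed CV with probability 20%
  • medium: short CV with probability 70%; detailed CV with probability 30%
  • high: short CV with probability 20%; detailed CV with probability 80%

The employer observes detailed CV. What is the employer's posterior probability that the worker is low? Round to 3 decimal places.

0.108

P(detailed CV) = 0.25·0.2 + 0.375·0.3 + 0.375·0.8 = 0.4625
P(low | detailed CV) = (0.25·0.2) / 0.4625 = 0.05 / 0.4625 = 0.108108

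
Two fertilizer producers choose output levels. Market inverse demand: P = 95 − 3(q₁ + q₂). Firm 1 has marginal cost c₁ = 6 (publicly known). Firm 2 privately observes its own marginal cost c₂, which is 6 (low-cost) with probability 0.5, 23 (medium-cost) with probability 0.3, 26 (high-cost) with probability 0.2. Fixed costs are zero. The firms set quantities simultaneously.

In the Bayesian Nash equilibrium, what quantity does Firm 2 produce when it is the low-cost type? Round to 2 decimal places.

9.38

Type-c best response for Firm 2: q₂(c) = (95 − c)/6 − q₁/2.
Firm 1 maximizes expected profit; its first-order condition is 95 − 6q₁ − 3E[q₂] − 6 = 0.
Substituting E[q₂] and solving: E[c₂] = 15.1, so q₁ = (95 − 2·6 + 15.1)/9 = 10.9.
q₂(low-cost) = (95 − 6 − 3·10.9)/6 = 9.38333.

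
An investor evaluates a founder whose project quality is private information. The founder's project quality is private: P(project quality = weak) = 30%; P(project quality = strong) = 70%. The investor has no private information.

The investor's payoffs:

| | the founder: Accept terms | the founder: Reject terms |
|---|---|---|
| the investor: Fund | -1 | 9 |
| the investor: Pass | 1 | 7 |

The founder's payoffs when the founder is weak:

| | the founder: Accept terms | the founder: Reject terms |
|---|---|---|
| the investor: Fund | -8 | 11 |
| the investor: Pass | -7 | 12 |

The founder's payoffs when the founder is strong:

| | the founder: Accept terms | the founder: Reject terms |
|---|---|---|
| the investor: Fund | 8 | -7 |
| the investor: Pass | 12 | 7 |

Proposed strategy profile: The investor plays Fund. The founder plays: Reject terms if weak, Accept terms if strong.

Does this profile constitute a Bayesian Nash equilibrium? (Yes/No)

The investor plays Fund: E[Fund] = 0.3·(9) + 0.7·(-1) = 2; E[Pass] = 2.8. Not best-responding. ✗
The founder (project quality weak), facing Fund: Accept terms gives -8, Reject terms gives 11. Proposed Reject terms is best. ✓
The founder (project quality strong), facing Fund: Accept terms gives 8, Reject terms gives -7. Proposed Accept terms is best. ✓

No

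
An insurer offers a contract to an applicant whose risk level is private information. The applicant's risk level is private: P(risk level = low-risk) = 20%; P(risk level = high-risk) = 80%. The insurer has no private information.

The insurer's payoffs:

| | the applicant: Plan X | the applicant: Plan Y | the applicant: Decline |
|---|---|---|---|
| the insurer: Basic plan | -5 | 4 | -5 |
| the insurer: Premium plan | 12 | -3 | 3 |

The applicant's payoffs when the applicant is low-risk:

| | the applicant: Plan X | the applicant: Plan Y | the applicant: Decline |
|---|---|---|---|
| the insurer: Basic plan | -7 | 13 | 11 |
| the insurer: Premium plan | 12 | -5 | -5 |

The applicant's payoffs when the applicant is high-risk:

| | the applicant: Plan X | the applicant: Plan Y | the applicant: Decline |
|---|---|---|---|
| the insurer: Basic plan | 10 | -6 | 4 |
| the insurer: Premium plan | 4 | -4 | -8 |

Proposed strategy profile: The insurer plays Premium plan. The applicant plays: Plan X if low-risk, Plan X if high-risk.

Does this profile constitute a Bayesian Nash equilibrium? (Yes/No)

Yes

The insurer plays Premium plan: E[Premium plan] = 0.2·(12) + 0.8·(12) = 12; E[Basic plan] = -5. Best-responding. ✓
The applicant (risk level low-risk), facing Premium plan: Plan X gives 12, Plan Y gives -5, Decline gives -5. Proposed Plan X is best. ✓
The applicant (risk level high-risk), facing Premium plan: Plan X gives 4, Plan Y gives -4, Decline gives -8. Proposed Plan X is best. ✓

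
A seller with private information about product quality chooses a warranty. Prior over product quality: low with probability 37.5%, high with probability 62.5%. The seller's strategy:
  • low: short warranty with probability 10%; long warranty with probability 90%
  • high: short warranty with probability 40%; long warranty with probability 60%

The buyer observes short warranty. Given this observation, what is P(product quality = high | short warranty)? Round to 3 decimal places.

Apply Bayes' rule using the sender's strategy as the likelihood.
P(short warranty) = 0.375·0.1 + 0.625·0.4 = 0.2875
P(high | short warranty) = (0.625·0.4) / 0.2875 = 0.25 / 0.2875 = 0.869565

0.870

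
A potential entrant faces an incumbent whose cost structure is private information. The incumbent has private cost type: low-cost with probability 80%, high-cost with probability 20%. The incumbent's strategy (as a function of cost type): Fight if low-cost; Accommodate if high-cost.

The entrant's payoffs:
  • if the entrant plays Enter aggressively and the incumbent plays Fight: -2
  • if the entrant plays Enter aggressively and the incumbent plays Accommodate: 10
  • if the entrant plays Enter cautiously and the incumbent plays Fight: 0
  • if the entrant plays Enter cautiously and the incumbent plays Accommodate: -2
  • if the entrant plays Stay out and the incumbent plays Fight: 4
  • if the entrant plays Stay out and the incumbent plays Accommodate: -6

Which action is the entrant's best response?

Compute the entrant's expected payoff for each action, taking the expectation over the incumbent's type.
E[Enter aggressively] = 0.8·(-2) + 0.2·(10) = 0.4
E[Enter cautiously] = 0.8·(0) + 0.2·(-2) = -0.4
E[Stay out] = 0.8·(4) + 0.2·(-6) = 2
Best response: Stay out (2 is the largest).

Stay out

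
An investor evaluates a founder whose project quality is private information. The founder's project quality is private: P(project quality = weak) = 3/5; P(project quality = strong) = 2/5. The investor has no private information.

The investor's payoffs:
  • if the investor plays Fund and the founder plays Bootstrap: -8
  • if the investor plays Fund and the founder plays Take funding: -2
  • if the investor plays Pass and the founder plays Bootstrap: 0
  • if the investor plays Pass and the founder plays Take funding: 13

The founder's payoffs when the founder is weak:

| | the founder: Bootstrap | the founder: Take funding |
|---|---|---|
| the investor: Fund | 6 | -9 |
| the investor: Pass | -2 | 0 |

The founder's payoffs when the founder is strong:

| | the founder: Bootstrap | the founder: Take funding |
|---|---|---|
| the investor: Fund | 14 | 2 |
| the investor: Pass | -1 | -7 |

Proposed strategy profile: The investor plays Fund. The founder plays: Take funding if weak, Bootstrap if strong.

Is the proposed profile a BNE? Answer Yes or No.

No

A profile is a BNE iff every type of every player is best-responding given beliefs about the other side.
The investor plays Fund: E[Fund] = 3/5·(-2) + 2/5·(-8) = -22/5; E[Pass] = 39/5. Not best-responding. ✗
The founder (project quality weak), facing Fund: Bootstrap gives 6, Take funding gives -9. Proposed Take funding is not best — profitable deviation exists. ✗
The founder (project quality strong), facing Fund: Bootstrap gives 14, Take funding gives 2. Proposed Bootstrap is best. ✓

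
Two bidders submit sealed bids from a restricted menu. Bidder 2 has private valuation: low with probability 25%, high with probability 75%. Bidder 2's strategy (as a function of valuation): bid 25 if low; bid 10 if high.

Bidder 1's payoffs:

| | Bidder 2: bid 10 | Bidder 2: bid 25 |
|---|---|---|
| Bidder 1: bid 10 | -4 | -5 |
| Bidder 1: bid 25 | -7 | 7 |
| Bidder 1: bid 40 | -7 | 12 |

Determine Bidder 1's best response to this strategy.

bid 40

E[bid 10] = 0.25·(-5) + 0.75·(-4) = -4.25
E[bid 25] = 0.25·(7) + 0.75·(-7) = -3.5
E[bid 40] = 0.25·(12) + 0.75·(-7) = -2.25
Best response: bid 40 (-2.25 is the largest).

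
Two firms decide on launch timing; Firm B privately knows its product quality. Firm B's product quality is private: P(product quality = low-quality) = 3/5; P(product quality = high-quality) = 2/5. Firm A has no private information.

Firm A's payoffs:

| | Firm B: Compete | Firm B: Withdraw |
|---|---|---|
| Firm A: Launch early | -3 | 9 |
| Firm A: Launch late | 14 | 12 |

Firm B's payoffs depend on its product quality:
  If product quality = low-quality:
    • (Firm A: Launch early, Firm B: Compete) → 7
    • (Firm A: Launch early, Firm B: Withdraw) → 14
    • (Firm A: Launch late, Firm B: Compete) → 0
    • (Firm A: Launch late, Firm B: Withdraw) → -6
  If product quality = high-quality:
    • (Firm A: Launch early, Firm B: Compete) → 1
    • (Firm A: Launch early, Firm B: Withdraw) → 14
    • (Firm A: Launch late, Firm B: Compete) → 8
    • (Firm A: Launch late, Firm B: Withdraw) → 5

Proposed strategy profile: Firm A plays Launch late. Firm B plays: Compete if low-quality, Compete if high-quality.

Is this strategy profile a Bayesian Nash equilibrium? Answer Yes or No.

A profile is a BNE iff every type of every player is best-responding given beliefs about the other side.
Firm A plays Launch late: E[Launch late] = 3/5·(14) + 2/5·(14) = 14; E[Launch early] = -3. Best-responding. ✓
Firm B (product quality low-quality), facing Launch late: Compete gives 0, Withdraw gives -6. Proposed Compete is best. ✓
Firm B (product quality high-quality), facing Launch late: Compete gives 8, Withdraw gives 5. Proposed Compete is best. ✓

Yes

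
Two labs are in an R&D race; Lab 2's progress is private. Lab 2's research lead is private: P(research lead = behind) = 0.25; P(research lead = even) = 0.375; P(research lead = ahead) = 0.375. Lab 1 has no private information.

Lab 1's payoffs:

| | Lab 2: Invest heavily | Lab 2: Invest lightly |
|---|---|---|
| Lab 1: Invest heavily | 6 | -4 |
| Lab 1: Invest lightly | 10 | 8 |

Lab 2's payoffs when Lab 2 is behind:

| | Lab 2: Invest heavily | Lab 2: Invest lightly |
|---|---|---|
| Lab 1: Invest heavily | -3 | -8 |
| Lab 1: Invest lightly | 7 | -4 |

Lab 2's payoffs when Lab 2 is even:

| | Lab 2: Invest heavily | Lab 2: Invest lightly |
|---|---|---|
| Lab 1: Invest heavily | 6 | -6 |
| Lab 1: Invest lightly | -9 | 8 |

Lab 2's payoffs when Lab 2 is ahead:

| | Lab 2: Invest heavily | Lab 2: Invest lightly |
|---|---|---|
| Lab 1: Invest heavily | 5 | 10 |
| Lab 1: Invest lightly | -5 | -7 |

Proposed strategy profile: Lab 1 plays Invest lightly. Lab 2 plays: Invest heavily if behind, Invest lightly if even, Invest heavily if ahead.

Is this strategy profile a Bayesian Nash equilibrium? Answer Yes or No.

Yes

Lab 1 plays Invest lightly: E[Invest lightly] = 0.25·(10) + 0.375·(8) + 0.375·(10) = 9.25; E[Invest heavily] = 2.25. Best-responding. ✓
Lab 2 (research lead behind), facing Invest lightly: Invest heavily gives 7, Invest lightly gives -4. Proposed Invest heavily is best. ✓
Lab 2 (research lead even), facing Invest lightly: Invest heavily gives -9, Invest lightly gives 8. Proposed Invest lightly is best. ✓
Lab 2 (research lead ahead), facing Invest lightly: Invest heavily gives -5, Invest lightly gives -7. Proposed Invest heavily is best. ✓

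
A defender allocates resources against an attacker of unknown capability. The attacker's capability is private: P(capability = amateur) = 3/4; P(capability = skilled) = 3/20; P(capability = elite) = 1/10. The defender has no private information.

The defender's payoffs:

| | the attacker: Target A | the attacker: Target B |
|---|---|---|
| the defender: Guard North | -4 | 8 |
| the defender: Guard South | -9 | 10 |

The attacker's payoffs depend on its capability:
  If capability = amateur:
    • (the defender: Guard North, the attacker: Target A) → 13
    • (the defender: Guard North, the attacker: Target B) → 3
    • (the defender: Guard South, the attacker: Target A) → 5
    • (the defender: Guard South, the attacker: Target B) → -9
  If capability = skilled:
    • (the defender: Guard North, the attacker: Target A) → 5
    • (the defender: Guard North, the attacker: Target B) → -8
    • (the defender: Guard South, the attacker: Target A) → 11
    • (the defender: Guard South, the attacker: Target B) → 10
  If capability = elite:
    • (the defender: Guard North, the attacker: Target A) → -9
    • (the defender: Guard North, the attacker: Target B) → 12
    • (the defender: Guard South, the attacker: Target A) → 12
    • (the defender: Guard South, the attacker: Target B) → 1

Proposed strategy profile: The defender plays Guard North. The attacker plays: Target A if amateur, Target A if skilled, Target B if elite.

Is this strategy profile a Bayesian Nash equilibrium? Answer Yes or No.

Yes

A profile is a BNE iff every type of every player is best-responding given beliefs about the other side.
The defender plays Guard North: E[Guard North] = 3/4·(-4) + 3/20·(-4) + 1/10·(8) = -14/5; E[Guard South] = -71/10. Best-responding. ✓
The attacker (capability amateur), facing Guard North: Target A gives 13, Target B gives 3. Proposed Target A is best. ✓
The attacker (capability skilled), facing Guard North: Target A gives 5, Target B gives -8. Proposed Target A is best. ✓
The attacker (capability elite), facing Guard North: Target A gives -9, Target B gives 12. Proposed Target B is best. ✓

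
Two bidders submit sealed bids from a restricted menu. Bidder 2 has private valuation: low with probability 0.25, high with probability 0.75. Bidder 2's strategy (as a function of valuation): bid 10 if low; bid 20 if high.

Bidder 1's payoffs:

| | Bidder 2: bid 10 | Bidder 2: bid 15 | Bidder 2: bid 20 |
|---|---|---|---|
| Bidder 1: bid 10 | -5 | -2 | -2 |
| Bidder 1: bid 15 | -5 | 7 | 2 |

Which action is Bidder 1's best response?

bid 15

E[bid 10] = 0.25·(-5) + 0.75·(-2) = -2.75
E[bid 15] = 0.25·(-5) + 0.75·(2) = 0.25
Best response: bid 15 (0.25 is the largest).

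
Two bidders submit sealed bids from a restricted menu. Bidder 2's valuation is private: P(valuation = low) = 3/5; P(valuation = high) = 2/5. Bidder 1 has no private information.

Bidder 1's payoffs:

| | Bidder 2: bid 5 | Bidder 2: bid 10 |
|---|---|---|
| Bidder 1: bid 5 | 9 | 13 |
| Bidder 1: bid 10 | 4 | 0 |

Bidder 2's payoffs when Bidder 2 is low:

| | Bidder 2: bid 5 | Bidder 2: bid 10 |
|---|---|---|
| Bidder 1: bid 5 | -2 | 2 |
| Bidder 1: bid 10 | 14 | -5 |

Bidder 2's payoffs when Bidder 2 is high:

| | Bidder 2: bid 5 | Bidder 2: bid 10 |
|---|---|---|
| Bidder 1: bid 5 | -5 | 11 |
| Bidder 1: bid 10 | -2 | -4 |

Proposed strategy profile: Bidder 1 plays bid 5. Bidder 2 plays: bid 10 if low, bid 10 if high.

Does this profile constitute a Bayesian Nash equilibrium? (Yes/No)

A profile is a BNE iff every type of every player is best-responding given beliefs about the other side.
Bidder 1 plays bid 5: E[bid 5] = 3/5·(13) + 2/5·(13) = 13; E[bid 10] = 0. Best-responding. ✓
Bidder 2 (valuation low), facing bid 5: bid 5 gives -2, bid 10 gives 2. Proposed bid 10 is best. ✓
Bidder 2 (valuation high), facing bid 5: bid 5 gives -5, bid 10 gives 11. Proposed bid 10 is best. ✓

Yes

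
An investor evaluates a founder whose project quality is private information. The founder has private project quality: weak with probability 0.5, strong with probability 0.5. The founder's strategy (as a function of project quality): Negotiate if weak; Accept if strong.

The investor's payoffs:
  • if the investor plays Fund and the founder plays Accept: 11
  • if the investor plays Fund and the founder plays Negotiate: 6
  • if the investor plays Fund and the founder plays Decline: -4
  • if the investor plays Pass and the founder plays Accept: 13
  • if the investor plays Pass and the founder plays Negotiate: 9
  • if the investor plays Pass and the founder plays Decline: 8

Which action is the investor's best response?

E[Fund] = 0.5·(6) + 0.5·(11) = 8.5
E[Pass] = 0.5·(9) + 0.5·(13) = 11
Best response: Pass (11 is the largest).

Pass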